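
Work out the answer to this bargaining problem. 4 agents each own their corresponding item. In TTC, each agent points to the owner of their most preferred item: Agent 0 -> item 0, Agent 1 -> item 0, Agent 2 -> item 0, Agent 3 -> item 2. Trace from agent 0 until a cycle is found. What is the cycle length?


Step 1: Trace the pointer graph from agent 0: 0 -> 0
Step 2: A cycle is detected when we revisit agent 0
Step 3: The cycle is: 0 -> 0
Step 4: Cycle length = 1

1


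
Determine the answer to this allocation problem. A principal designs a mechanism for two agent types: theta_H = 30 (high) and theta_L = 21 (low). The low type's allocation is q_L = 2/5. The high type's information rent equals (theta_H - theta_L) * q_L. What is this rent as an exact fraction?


Step 1: theta_H - theta_L = 30 - 21 = 9
Step 2: Information rent = (theta_H - theta_L) * q_L
Step 3: = 9 * 2/5
Step 4: = 18/5

18/5


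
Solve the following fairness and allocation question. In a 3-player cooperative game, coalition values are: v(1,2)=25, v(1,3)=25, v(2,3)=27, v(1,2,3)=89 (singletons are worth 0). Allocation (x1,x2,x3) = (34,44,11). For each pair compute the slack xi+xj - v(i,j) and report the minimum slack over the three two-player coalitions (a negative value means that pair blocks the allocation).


Step 1: Slack for coalition (1,2): x1+x2 - v12 = 78 - 25 = 53
Step 2: Slack for coalition (1,3): x1+x3 - v13 = 45 - 25 = 20
Step 3: Slack for coalition (2,3): x2+x3 - v23 = 55 - 27 = 28
Step 4: Minimum slack = min(53, 20, 28) = 20, attained by (1,3); no pair can gain by deviating, so the allocation is in the core

20


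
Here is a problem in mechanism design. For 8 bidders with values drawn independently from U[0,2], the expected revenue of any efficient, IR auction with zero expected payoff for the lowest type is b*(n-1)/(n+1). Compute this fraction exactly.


Step 1: By Revenue Equivalence, expected revenue = b*(n-1)/(n+1)
Step 2: Substituting n = 8, b = 2
Step 3: Revenue = 2*(8-1)/(8+1) = 2*7/9
Step 4: Revenue = 14/9

14/9


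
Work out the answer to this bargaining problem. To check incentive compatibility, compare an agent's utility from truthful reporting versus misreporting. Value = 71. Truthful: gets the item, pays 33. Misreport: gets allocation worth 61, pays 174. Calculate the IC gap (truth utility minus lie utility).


Step 1: U(truth) = value - payment = 71 - 33 = 38
Step 2: U(lie) = allocation - payment = 61 - 174 = -113
Step 3: IC gap = 38 - (-113) = 151

151


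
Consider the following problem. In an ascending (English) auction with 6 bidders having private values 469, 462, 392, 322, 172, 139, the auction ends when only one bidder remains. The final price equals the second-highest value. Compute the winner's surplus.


Step 1: Identify the highest value: 469
Step 2: Identify the second-highest value: 462
Step 3: The final price = second-highest value = 462
Step 4: Surplus = 469 - 462 = 7

7


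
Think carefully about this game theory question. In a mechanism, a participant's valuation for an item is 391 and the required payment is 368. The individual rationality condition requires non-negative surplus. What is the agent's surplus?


Step 1: Surplus = value - payment = 391 - 368 = 23
Step 2: IR is satisfied (surplus >= 0)

23


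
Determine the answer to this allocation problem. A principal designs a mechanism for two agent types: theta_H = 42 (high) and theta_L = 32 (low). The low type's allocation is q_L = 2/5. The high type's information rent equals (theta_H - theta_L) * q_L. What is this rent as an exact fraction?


Step 1: theta_H - theta_L = 42 - 32 = 10
Step 2: Information rent = (theta_H - theta_L) * q_L
Step 3: = 10 * 2/5
Step 4: = 4

4


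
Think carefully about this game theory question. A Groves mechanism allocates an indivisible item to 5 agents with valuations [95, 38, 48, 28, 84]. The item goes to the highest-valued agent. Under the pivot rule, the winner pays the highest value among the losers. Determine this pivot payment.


Step 1: The efficient winner is agent 0 with value 95
Step 2: Other agents' values: [38, 48, 28, 84]
Step 3: Pivot payment = max(others) = 84
Step 4: The winner pays 84

84


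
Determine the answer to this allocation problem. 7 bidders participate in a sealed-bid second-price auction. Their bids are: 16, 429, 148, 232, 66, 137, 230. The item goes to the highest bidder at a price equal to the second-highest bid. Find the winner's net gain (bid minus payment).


Step 1: Sort bids in descending order: 429, 232, 230, 148, 137, 66, 16
Step 2: The winning bid is the highest: 429
Step 3: The payment equals the second-highest bid: 232
Step 4: Surplus = winner's bid - payment = 429 - 232 = 197

197


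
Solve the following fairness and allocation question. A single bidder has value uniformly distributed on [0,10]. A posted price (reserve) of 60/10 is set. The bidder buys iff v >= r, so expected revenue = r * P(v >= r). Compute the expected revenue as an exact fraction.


Step 1: Posted price r = 6, value support [0,10]
Step 2: P(v >= r) = (10 - 6)/10 = 2/5
Step 3: Expected revenue = r * P(v >= r) = 6 * 2/5
Step 4: Revenue = 12/5

12/5


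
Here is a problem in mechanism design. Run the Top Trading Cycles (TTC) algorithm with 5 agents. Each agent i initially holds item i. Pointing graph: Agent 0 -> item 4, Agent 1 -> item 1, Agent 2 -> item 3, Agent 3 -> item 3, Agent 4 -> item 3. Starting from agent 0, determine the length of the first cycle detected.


Step 1: Trace the pointer graph from agent 0: 0 -> 4 -> 3 -> 3
Step 2: A cycle is detected when we revisit agent 3
Step 3: The cycle is: 3 -> 3
Step 4: Cycle length = 1

1


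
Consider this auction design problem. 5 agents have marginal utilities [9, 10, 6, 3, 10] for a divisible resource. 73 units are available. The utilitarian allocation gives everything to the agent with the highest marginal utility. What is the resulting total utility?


Step 1: The marginal utilities are [9, 10, 6, 3, 10]
Step 2: The highest marginal utility is 10
Step 3: All 73 units go to that agent
Step 4: Total utility = 10 * 73 = 730

730


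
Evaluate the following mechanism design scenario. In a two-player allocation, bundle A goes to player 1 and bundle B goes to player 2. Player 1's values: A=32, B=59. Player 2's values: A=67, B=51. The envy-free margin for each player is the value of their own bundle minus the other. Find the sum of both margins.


Step 1: Player 1's margin = v1(A) - v1(B) = 32 - 59 = -27
Step 2: Player 2's margin = v2(B) - v2(A) = 51 - 67 = -16
Step 3: Total margin = -27 + -16 = -43

-43


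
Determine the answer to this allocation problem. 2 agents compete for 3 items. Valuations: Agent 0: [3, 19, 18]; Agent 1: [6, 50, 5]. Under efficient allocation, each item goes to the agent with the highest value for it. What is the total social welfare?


Step 1: For each item, find the maximum value among all agents.
Step 2: Item 0 -> Agent 1 (value 6)
Step 3: Item 1 -> Agent 1 (value 50)
Step 4: Item 2 -> Agent 0 (value 18)
Step 5: Total welfare = 6 + 50 + 18 = 74

74


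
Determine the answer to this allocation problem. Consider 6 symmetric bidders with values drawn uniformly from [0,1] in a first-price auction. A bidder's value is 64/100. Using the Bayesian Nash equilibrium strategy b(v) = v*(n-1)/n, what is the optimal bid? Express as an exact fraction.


Step 1: The symmetric BNE bidding function is b(v) = v * (n-1) / n
Step 2: Substitute v = 16/25 and n = 6
Step 3: b = 16/25 * 5/6
Step 4: b = 8/15

8/15


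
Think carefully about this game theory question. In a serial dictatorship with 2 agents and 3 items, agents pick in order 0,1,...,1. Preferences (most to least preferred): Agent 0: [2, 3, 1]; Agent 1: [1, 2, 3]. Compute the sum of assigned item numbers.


Step 1: Agent 0 picks item 2
Step 2: Agent 1 picks item 1
Step 3: Sum = 2 + 1 = 3

3


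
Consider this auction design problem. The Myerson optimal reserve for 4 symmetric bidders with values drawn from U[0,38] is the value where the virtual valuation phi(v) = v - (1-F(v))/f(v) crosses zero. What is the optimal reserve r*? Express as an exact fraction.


Step 1: For U[0,38], F(v) = v/38 and f(v) = 1/38
Step 2: phi(v) = v - (1 - v/38)/(1/38) = v - (38 - v) = 2v - 38
Step 3: Set phi(r*) = 0: 2r* - 38 = 0
Step 4: r* = 38/2 = 19 (the number of bidders n = 4 does not enter)

19


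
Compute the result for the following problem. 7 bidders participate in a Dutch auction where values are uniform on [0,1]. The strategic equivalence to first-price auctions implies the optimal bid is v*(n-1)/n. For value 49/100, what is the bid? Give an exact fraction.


Step 1: Dutch auctions are strategically equivalent to first-price auctions
Step 2: The equilibrium bid is b(v) = v*(n-1)/n
Step 3: b = 49/100 * 6/7
Step 4: b = 21/50

21/50


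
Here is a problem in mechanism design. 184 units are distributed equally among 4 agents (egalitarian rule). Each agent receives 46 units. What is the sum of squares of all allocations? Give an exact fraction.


Step 1: Each agent's share = 184/4 = 46
Step 2: Square of each share = (46)^2 = 2116
Step 3: Sum of squares = 4 * 2116 = 8464

8464


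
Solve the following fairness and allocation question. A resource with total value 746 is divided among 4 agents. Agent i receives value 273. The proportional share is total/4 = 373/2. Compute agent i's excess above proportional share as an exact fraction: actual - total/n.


Step 1: Proportional share = 746/4 = 373/2
Step 2: Agent's actual allocation = 273
Step 3: Excess = 273 - 373/2 = 173/2

173/2


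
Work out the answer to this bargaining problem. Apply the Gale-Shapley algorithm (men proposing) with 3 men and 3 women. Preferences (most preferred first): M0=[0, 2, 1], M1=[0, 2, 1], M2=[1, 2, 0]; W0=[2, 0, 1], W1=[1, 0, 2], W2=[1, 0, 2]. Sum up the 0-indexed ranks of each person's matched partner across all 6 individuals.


Step 1: Run Gale-Shapley (men propose, women hold best offer):
  M0 proposes to W0; she accepts
  M1 proposes to W0; rejected
  M1 proposes to W2; she accepts
  M2 proposes to W1; she accepts
Step 2: Final matching: W0-M0, W1-M2, W2-M1
Step 3: 0-indexed ranks (man's rank of his match, then woman's): 0 + 1 + 0 + 2 + 1 + 0
Step 4: Total rank sum = 4

4


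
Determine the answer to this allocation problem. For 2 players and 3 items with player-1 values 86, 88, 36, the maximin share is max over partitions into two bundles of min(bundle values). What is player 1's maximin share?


Step 1: Item values = 86, 88, 36
Step 2: Enumerate all 2-bundle partitions and take the smaller bundle:
  Partition 1: {86} vs {88,36} -> bundles 86, 124; min = 86
  Partition 2: {88} vs {86,36} -> bundles 88, 122; min = 88
  Partition 3: {36} vs {86,88} -> bundles 36, 174; min = 36
Step 3: MMS = max(86, 88, 36) = 88

88


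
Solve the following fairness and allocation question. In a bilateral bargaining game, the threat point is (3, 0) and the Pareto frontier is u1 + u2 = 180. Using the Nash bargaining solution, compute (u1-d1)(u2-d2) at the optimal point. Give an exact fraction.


Step 1: The Nash solution splits surplus symmetrically above the disagreement point
Step 2: u1 = (total + d1 - d2)/2 = (180 + 3 - 0)/2 = 183/2
Step 3: u2 = (total - d1 + d2)/2 = (180 - 3 + 0)/2 = 177/2
Step 4: Nash product = (183/2 - 3) * (177/2 - 0)
Step 5: = 177/2 * 177/2 = 31329/4

31329/4


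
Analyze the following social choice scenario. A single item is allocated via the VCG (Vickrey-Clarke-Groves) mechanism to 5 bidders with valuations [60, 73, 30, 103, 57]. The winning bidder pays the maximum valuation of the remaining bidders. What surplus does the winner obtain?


Step 1: The winner is the agent with the highest value: agent 3 with value 103
Step 2: Values of other agents: [60, 73, 30, 57]
Step 3: VCG payment = max of others' values = 73
Step 4: Surplus = 103 - 73 = 30

30


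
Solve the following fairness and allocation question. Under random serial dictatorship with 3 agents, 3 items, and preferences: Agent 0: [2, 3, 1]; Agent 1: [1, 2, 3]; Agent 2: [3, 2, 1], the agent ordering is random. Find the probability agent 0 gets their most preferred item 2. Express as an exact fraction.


Step 1: Agent 0 wants item 2
Step 2: There are 6 possible orderings of agents
Step 3: In 6 orderings, agent 0 gets item 2
Step 4: Probability = 6/6 = 1

1


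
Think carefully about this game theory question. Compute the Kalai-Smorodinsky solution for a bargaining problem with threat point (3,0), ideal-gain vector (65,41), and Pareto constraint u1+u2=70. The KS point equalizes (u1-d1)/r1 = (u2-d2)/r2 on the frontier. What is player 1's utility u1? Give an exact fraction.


Step 1: At the KS point, (u1-d1)/r1 = (u2-d2)/r2 = t and u1+u2 = 70
Step 2: u1 = d1 + r1*t and u2 = d2 + r2*t, so (d1 + r1*t) + (d2 + r2*t) = 70
Step 3: t = (70 - 3 - 0)/(65 + 41) = 67/106
Step 4: u1 = d1 + r1*t = 3 + 65 * 67/106 = 4673/106
Step 5: (Check: u2 = d2 + r2*t = 2747/106; u1+u2 = 4673/106 + 2747/106 = 70, on the frontier.)

4673/106


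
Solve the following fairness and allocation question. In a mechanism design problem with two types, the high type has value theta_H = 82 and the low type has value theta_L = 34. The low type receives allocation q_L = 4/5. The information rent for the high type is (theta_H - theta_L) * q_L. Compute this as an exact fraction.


Step 1: theta_H - theta_L = 82 - 34 = 48
Step 2: Information rent = (theta_H - theta_L) * q_L
Step 3: = 48 * 4/5
Step 4: = 192/5

192/5


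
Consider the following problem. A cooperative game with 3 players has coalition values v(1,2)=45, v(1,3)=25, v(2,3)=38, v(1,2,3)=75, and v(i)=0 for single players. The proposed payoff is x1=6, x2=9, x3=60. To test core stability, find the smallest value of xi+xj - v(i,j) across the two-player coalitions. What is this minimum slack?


Step 1: Slack for coalition (1,2): x1+x2 - v12 = 15 - 45 = -30
Step 2: Slack for coalition (1,3): x1+x3 - v13 = 66 - 25 = 41
Step 3: Slack for coalition (2,3): x2+x3 - v23 = 69 - 38 = 31
Step 4: Minimum slack = min(-30, 41, 31) = -30, attained by (1,2); coalition (1,2) can block (slack < 0), so the allocation is not in the core

-30


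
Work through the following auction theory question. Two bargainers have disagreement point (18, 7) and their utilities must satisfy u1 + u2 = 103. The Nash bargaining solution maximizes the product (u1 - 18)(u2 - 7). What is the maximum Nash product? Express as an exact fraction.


Step 1: The Nash solution splits surplus symmetrically above the disagreement point
Step 2: u1 = (total + d1 - d2)/2 = (103 + 18 - 7)/2 = 57
Step 3: u2 = (total - d1 + d2)/2 = (103 - 18 + 7)/2 = 46
Step 4: Nash product = (57 - 18) * (46 - 7)
Step 5: = 39 * 39 = 1521

1521


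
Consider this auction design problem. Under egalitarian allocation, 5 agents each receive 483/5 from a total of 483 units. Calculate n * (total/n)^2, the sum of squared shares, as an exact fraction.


Step 1: Each agent's share = 483/5
Step 2: Square of each share = (483/5)^2 = 233289/25
Step 3: Sum of squares = 5 * 233289/25 = 233289/5

233289/5


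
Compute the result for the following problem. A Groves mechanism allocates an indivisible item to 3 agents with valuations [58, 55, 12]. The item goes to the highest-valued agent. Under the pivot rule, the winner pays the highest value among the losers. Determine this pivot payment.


Step 1: The efficient winner is agent 0 with value 58
Step 2: Other agents' values: [55, 12]
Step 3: Pivot payment = max(others) = 55
Step 4: The winner pays 55

55


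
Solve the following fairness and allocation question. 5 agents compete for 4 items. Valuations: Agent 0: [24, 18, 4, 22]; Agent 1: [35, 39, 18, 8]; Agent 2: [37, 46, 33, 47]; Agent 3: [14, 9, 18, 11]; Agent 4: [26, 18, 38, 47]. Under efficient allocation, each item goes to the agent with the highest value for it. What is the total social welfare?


Step 1: For each item, find the maximum value among all agents.
Step 2: Item 0 -> Agent 2 (value 37)
Step 3: Item 1 -> Agent 2 (value 46)
Step 4: Item 2 -> Agent 4 (value 38)
Step 5: Item 3 -> Agent 2 (value 47)
Step 6: Total welfare = 37 + 46 + 38 + 47 = 168

168


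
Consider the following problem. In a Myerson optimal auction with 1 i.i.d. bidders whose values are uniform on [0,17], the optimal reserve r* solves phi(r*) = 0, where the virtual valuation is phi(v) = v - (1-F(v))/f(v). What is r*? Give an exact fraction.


Step 1: For U[0,17], F(v) = v/17 and f(v) = 1/17
Step 2: phi(v) = v - (1 - v/17)/(1/17) = v - (17 - v) = 2v - 17
Step 3: Set phi(r*) = 0: 2r* - 17 = 0
Step 4: r* = 17/2 (the number of bidders n = 1 does not enter)

17/2


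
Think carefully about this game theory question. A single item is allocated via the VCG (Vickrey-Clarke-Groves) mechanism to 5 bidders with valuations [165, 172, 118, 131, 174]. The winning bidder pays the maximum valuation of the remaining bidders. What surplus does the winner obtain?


Step 1: The winner is the agent with the highest value: agent 4 with value 174
Step 2: Values of other agents: [165, 172, 118, 131]
Step 3: VCG payment = max of others' values = 172
Step 4: Surplus = 174 - 172 = 2

2


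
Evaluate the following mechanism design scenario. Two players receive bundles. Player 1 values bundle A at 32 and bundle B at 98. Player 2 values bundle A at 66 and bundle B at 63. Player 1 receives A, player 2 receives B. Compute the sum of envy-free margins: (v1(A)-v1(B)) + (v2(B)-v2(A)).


Step 1: Player 1's margin = v1(A) - v1(B) = 32 - 98 = -66
Step 2: Player 2's margin = v2(B) - v2(A) = 63 - 66 = -3
Step 3: Total margin = -66 + -3 = -69

-69


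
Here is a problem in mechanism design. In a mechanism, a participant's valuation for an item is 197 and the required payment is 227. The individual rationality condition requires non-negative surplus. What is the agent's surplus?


Step 1: Surplus = value - payment = 197 - 227 = -30
Step 2: IR is violated (surplus < 0)

-30


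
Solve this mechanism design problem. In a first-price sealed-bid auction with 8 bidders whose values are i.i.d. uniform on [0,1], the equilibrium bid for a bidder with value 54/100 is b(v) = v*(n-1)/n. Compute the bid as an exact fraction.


Step 1: The symmetric BNE bidding function is b(v) = v * (n-1) / n
Step 2: Substitute v = 27/50 and n = 8
Step 3: b = 27/50 * 7/8
Step 4: b = 189/400

189/400


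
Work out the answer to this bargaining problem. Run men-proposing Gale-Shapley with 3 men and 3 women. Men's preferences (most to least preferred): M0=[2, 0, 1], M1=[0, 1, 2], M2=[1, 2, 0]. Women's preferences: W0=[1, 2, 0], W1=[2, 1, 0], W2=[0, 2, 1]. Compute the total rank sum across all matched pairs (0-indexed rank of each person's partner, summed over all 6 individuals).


Step 1: Run Gale-Shapley (men propose, women hold best offer):
  M0 proposes to W2; she accepts
  M1 proposes to W0; she accepts
  M2 proposes to W1; she accepts
Step 2: Final matching: W0-M1, W1-M2, W2-M0
Step 3: 0-indexed ranks (man's rank of his match, then woman's): 0 + 0 + 0 + 0 + 0 + 0
Step 4: Total rank sum = 0

0


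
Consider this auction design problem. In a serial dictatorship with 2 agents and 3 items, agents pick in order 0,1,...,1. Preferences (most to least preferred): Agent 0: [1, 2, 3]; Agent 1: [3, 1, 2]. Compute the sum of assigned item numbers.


Step 1: Agent 0 picks item 1
Step 2: Agent 1 picks item 3
Step 3: Sum = 1 + 3 = 4

4


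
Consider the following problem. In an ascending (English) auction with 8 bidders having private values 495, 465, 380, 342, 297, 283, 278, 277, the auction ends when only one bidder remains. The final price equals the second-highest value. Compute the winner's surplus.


Step 1: Identify the highest value: 495
Step 2: Identify the second-highest value: 465
Step 3: The final price = second-highest value = 465
Step 4: Surplus = 495 - 465 = 30

30


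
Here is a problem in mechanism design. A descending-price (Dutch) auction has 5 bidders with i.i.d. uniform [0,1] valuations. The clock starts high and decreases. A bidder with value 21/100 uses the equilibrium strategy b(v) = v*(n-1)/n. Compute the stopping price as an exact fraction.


Step 1: Dutch auctions are strategically equivalent to first-price auctions
Step 2: The equilibrium bid is b(v) = v*(n-1)/n
Step 3: b = 21/100 * 4/5
Step 4: b = 21/125

21/125


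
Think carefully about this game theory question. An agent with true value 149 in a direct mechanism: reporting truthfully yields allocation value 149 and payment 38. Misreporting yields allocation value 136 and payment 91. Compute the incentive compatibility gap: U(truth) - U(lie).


Step 1: U(truth) = value - payment = 149 - 38 = 111
Step 2: U(lie) = allocation - payment = 136 - 91 = 45
Step 3: IC gap = 111 - 45 = 66

66


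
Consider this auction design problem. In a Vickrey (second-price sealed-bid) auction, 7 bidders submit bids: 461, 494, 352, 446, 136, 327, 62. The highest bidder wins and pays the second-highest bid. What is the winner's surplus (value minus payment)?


Step 1: Sort bids in descending order: 494, 461, 446, 352, 327, 136, 62
Step 2: The winning bid is the highest: 494
Step 3: The payment equals the second-highest bid: 461
Step 4: Surplus = winner's bid - payment = 494 - 461 = 33

33


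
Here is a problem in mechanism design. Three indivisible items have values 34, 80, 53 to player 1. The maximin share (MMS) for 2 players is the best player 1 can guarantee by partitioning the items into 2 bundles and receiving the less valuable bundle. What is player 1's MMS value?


Step 1: Item values = 34, 80, 53
Step 2: Enumerate all 2-bundle partitions and take the smaller bundle:
  Partition 1: {34} vs {80,53} -> bundles 34, 133; min = 34
  Partition 2: {80} vs {34,53} -> bundles 80, 87; min = 80
  Partition 3: {53} vs {34,80} -> bundles 53, 114; min = 53
Step 3: MMS = max(34, 80, 53) = 80

80


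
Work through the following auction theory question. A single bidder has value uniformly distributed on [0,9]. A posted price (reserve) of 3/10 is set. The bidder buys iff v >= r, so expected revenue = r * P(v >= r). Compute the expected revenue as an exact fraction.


Step 1: Posted price r = 3/10, value support [0,9]
Step 2: P(v >= r) = (9 - 3/10)/9 = 29/30
Step 3: Expected revenue = r * P(v >= r) = 3/10 * 29/30
Step 4: Revenue = 29/100

29/100


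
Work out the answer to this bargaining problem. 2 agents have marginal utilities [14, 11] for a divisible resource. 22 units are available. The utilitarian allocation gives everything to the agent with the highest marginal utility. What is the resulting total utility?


Step 1: The marginal utilities are [14, 11]
Step 2: The highest marginal utility is 14
Step 3: All 22 units go to that agent
Step 4: Total utility = 14 * 22 = 308

308


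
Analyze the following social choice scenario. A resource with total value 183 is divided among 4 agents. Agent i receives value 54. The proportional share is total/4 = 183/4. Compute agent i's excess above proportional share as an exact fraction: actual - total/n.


Step 1: Proportional share = 183/4
Step 2: Agent's actual allocation = 54
Step 3: Excess = 54 - 183/4 = 33/4

33/4


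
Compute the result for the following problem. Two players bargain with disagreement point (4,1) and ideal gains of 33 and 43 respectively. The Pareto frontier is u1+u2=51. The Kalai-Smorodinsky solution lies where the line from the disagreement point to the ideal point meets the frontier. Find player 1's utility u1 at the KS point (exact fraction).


Step 1: At the KS point, (u1-d1)/r1 = (u2-d2)/r2 = t and u1+u2 = 51
Step 2: u1 = d1 + r1*t and u2 = d2 + r2*t, so (d1 + r1*t) + (d2 + r2*t) = 51
Step 3: t = (51 - 4 - 1)/(33 + 43) = 46/76 = 23/38
Step 4: u1 = d1 + r1*t = 4 + 33 * 23/38 = 911/38
Step 5: (Check: u2 = d2 + r2*t = 1027/38; u1+u2 = 911/38 + 1027/38 = 51, on the frontier.)

911/38


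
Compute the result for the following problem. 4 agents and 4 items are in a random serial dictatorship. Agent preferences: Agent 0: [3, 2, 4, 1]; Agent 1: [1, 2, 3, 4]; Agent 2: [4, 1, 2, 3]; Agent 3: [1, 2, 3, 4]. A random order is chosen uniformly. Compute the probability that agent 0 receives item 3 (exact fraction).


Step 1: Agent 0 wants item 3
Step 2: There are 24 possible orderings of agents
Step 3: In 24 orderings, agent 0 gets item 3
Step 4: Probability = 24/24 = 1

1


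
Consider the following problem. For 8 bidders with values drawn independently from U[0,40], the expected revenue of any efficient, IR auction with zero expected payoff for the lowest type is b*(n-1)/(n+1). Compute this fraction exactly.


Step 1: By Revenue Equivalence, expected revenue = b*(n-1)/(n+1)
Step 2: Substituting n = 8, b = 40
Step 3: Revenue = 40*(8-1)/(8+1) = 40*7/9
Step 4: Revenue = 280/9

280/9


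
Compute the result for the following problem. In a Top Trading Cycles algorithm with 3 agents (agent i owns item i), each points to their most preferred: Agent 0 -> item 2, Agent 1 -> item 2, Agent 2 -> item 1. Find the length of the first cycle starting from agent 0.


Step 1: Trace the pointer graph from agent 0: 0 -> 2 -> 1 -> 2
Step 2: A cycle is detected when we revisit agent 2
Step 3: The cycle is: 2 -> 1 -> 2
Step 4: Cycle length = 2

2


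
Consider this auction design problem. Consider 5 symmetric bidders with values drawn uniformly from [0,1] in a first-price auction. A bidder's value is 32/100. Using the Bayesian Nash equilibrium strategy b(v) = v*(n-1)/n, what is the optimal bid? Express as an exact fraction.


Step 1: The symmetric BNE bidding function is b(v) = v * (n-1) / n
Step 2: Substitute v = 8/25 and n = 5
Step 3: b = 8/25 * 4/5
Step 4: b = 32/125

32/125


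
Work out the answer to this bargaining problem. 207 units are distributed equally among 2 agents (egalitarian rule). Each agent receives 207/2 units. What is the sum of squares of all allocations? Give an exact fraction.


Step 1: Each agent's share = 207/2
Step 2: Square of each share = (207/2)^2 = 42849/4
Step 3: Sum of squares = 2 * 42849/4 = 42849/2

42849/2


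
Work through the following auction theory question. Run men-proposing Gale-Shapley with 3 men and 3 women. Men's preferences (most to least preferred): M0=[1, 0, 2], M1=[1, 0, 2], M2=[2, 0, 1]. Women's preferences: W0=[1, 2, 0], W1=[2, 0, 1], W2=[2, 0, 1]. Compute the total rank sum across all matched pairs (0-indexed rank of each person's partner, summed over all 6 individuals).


Step 1: Run Gale-Shapley (men propose, women hold best offer):
  M0 proposes to W1; she accepts
  M1 proposes to W1; rejected
  M1 proposes to W0; she accepts
  M2 proposes to W2; she accepts
Step 2: Final matching: W0-M1, W1-M0, W2-M2
Step 3: 0-indexed ranks (man's rank of his match, then woman's): 1 + 0 + 0 + 1 + 0 + 0
Step 4: Total rank sum = 2

2


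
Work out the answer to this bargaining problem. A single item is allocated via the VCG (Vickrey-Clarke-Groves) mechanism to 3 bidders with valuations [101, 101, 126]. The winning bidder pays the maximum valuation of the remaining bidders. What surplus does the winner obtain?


Step 1: The winner is the agent with the highest value: agent 2 with value 126
Step 2: Values of other agents: [101, 101]
Step 3: VCG payment = max of others' values = 101
Step 4: Surplus = 126 - 101 = 25

25


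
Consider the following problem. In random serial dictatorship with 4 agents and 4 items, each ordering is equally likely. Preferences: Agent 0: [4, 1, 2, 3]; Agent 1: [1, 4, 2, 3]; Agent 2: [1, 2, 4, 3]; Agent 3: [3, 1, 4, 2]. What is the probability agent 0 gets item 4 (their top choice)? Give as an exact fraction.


Step 1: Agent 0 wants item 4
Step 2: There are 24 possible orderings of agents
Step 3: In 20 orderings, agent 0 gets item 4
Step 4: Probability = 20/24 = 5/6

5/6


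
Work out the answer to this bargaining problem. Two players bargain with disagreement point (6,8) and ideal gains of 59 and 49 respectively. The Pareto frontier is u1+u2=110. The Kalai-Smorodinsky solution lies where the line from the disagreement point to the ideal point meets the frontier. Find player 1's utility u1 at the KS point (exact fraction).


Step 1: At the KS point, (u1-d1)/r1 = (u2-d2)/r2 = t and u1+u2 = 110
Step 2: u1 = d1 + r1*t and u2 = d2 + r2*t, so (d1 + r1*t) + (d2 + r2*t) = 110
Step 3: t = (110 - 6 - 8)/(59 + 49) = 96/108 = 8/9
Step 4: u1 = d1 + r1*t = 6 + 59 * 8/9 = 526/9
Step 5: (Check: u2 = d2 + r2*t = 464/9; u1+u2 = 526/9 + 464/9 = 110, on the frontier.)

526/9


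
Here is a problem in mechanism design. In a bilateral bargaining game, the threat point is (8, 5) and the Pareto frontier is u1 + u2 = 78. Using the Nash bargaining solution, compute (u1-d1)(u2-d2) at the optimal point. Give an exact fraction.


Step 1: The Nash solution splits surplus symmetrically above the disagreement point
Step 2: u1 = (total + d1 - d2)/2 = (78 + 8 - 5)/2 = 81/2
Step 3: u2 = (total - d1 + d2)/2 = (78 - 8 + 5)/2 = 75/2
Step 4: Nash product = (81/2 - 8) * (75/2 - 5)
Step 5: = 65/2 * 65/2 = 4225/4

4225/4


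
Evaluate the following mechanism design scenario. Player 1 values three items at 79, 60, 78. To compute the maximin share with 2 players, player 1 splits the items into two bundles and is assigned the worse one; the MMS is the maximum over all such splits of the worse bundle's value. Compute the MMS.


Step 1: Item values = 79, 60, 78
Step 2: Enumerate all 2-bundle partitions and take the smaller bundle:
  Partition 1: {79} vs {60,78} -> bundles 79, 138; min = 79
  Partition 2: {60} vs {79,78} -> bundles 60, 157; min = 60
  Partition 3: {78} vs {79,60} -> bundles 78, 139; min = 78
Step 3: MMS = max(79, 60, 78) = 79

79


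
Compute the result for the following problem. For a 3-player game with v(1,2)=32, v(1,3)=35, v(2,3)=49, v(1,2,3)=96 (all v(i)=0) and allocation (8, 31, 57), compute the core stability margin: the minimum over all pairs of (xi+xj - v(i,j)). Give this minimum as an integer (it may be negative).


Step 1: Slack for coalition (1,2): x1+x2 - v12 = 39 - 32 = 7
Step 2: Slack for coalition (1,3): x1+x3 - v13 = 65 - 35 = 30
Step 3: Slack for coalition (2,3): x2+x3 - v23 = 88 - 49 = 39
Step 4: Minimum slack = min(7, 30, 39) = 7, attained by (1,2); no pair can gain by deviating, so the allocation is in the core

7


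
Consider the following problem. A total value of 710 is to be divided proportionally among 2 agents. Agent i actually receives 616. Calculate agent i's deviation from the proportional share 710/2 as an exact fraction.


Step 1: Proportional share = 710/2 = 355
Step 2: Agent's actual allocation = 616
Step 3: Excess = 616 - 355 = 261

261


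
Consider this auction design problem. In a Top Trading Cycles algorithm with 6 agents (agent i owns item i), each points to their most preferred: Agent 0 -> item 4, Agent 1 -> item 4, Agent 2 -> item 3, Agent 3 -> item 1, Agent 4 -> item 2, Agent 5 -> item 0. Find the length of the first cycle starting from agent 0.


Step 1: Trace the pointer graph from agent 0: 0 -> 4 -> 2 -> 3 -> 1 -> 4
Step 2: A cycle is detected when we revisit agent 4
Step 3: The cycle is: 4 -> 2 -> 3 -> 1 -> 4
Step 4: Cycle length = 4

4


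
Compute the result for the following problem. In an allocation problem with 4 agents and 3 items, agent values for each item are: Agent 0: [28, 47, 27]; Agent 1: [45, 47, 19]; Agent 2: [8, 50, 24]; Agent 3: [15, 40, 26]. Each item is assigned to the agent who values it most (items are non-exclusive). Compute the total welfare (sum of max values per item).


Step 1: For each item, find the maximum value among all agents.
Step 2: Item 0 -> Agent 1 (value 45)
Step 3: Item 1 -> Agent 2 (value 50)
Step 4: Item 2 -> Agent 0 (value 27)
Step 5: Total welfare = 45 + 50 + 27 = 122

122


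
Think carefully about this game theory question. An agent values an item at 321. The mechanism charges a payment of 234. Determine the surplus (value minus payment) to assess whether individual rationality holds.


Step 1: Surplus = value - payment = 321 - 234 = 87
Step 2: IR is satisfied (surplus >= 0)

87


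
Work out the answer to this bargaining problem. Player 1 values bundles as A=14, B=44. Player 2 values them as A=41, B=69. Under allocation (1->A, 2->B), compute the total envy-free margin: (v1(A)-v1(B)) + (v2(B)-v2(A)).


Step 1: Player 1's margin = v1(A) - v1(B) = 14 - 44 = -30
Step 2: Player 2's margin = v2(B) - v2(A) = 69 - 41 = 28
Step 3: Total margin = -30 + 28 = -2

-2


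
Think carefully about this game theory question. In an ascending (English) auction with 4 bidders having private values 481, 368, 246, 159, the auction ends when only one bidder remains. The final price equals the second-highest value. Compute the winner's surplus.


Step 1: Identify the highest value: 481
Step 2: Identify the second-highest value: 368
Step 3: The final price = second-highest value = 368
Step 4: Surplus = 481 - 368 = 113

113


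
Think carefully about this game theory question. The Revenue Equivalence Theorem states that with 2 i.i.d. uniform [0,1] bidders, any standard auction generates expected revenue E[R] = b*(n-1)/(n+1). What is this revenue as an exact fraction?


Step 1: By Revenue Equivalence, expected revenue = b*(n-1)/(n+1)
Step 2: Substituting n = 2, b = 1
Step 3: Revenue = 1*(2-1)/(2+1) = 1*1/3
Step 4: Revenue = 1/3

1/3


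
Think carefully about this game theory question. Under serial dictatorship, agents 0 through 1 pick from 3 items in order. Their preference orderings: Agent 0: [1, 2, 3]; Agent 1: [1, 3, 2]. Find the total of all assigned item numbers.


Step 1: Agent 0 picks item 1
Step 2: Agent 1 picks item 3
Step 3: Sum = 1 + 3 = 4

4


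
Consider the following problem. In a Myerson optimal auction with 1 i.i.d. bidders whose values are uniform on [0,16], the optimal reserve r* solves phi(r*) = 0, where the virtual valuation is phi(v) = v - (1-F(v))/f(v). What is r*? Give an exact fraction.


Step 1: For U[0,16], F(v) = v/16 and f(v) = 1/16
Step 2: phi(v) = v - (1 - v/16)/(1/16) = v - (16 - v) = 2v - 16
Step 3: Set phi(r*) = 0: 2r* - 16 = 0
Step 4: r* = 16/2 = 8 (the number of bidders n = 1 does not enter)

8


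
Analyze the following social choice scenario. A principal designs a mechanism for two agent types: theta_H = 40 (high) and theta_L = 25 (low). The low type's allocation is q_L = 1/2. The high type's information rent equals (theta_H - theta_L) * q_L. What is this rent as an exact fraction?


Step 1: theta_H - theta_L = 40 - 25 = 15
Step 2: Information rent = (theta_H - theta_L) * q_L
Step 3: = 15 * 1/2
Step 4: = 15/2

15/2


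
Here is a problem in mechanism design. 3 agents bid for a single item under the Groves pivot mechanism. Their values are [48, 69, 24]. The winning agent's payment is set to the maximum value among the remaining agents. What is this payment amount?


Step 1: The efficient winner is agent 1 with value 69
Step 2: Other agents' values: [48, 24]
Step 3: Pivot payment = max(others) = 48
Step 4: The winner pays 48

48


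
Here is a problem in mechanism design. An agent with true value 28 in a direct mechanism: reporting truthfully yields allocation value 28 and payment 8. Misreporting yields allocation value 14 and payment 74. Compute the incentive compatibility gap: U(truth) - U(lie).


Step 1: U(truth) = value - payment = 28 - 8 = 20
Step 2: U(lie) = allocation - payment = 14 - 74 = -60
Step 3: IC gap = 20 - (-60) = 80

80


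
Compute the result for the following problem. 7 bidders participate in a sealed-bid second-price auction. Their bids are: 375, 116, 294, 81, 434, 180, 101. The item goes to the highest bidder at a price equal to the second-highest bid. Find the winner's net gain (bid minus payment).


Step 1: Sort bids in descending order: 434, 375, 294, 180, 116, 101, 81
Step 2: The winning bid is the highest: 434
Step 3: The payment equals the second-highest bid: 375
Step 4: Surplus = winner's bid - payment = 434 - 375 = 59

59


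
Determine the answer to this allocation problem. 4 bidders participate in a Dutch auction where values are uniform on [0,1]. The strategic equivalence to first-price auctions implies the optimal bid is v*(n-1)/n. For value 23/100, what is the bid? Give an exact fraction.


Step 1: Dutch auctions are strategically equivalent to first-price auctions
Step 2: The equilibrium bid is b(v) = v*(n-1)/n
Step 3: b = 23/100 * 3/4
Step 4: b = 69/400

69/400


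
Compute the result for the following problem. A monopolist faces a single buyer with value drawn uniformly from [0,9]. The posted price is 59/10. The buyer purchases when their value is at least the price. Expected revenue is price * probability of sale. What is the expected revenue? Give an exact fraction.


Step 1: Posted price r = 59/10, value support [0,9]
Step 2: P(v >= r) = (9 - 59/10)/9 = 31/90
Step 3: Expected revenue = r * P(v >= r) = 59/10 * 31/90
Step 4: Revenue = 1829/900

1829/900


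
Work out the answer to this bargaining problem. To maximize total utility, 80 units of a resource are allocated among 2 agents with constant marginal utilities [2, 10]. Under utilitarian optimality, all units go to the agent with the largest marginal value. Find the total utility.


Step 1: The marginal utilities are [2, 10]
Step 2: The highest marginal utility is 10
Step 3: All 80 units go to that agent
Step 4: Total utility = 10 * 80 = 800

800


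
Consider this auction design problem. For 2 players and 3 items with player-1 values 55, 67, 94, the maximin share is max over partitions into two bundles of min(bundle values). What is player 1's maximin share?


Step 1: Item values = 55, 67, 94
Step 2: Enumerate all 2-bundle partitions and take the smaller bundle:
  Partition 1: {55} vs {67,94} -> bundles 55, 161; min = 55
  Partition 2: {67} vs {55,94} -> bundles 67, 149; min = 67
  Partition 3: {94} vs {55,67} -> bundles 94, 122; min = 94
Step 3: MMS = max(55, 67, 94) = 94

94


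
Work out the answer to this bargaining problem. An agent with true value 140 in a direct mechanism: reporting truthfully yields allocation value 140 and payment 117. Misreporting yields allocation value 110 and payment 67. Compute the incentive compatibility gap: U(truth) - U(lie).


Step 1: U(truth) = value - payment = 140 - 117 = 23
Step 2: U(lie) = allocation - payment = 110 - 67 = 43
Step 3: IC gap = 23 - 43 = -20

-20


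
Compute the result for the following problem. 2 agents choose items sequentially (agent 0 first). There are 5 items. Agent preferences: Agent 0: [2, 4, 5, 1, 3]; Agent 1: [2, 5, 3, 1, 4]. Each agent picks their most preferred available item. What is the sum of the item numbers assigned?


Step 1: Agent 0 picks item 2
Step 2: Agent 1 picks item 5
Step 3: Sum = 2 + 5 = 7

7


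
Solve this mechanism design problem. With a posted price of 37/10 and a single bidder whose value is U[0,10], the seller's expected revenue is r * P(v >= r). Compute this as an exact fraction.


Step 1: Posted price r = 37/10, value support [0,10]
Step 2: P(v >= r) = (10 - 37/10)/10 = 63/100
Step 3: Expected revenue = r * P(v >= r) = 37/10 * 63/100
Step 4: Revenue = 2331/1000

2331/1000


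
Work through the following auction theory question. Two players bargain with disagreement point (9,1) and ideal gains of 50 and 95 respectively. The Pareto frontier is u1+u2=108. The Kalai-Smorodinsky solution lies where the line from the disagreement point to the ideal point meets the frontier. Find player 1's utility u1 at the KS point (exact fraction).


Step 1: At the KS point, (u1-d1)/r1 = (u2-d2)/r2 = t and u1+u2 = 108
Step 2: u1 = d1 + r1*t and u2 = d2 + r2*t, so (d1 + r1*t) + (d2 + r2*t) = 108
Step 3: t = (108 - 9 - 1)/(50 + 95) = 98/145
Step 4: u1 = d1 + r1*t = 9 + 50 * 98/145 = 1241/29
Step 5: (Check: u2 = d2 + r2*t = 1891/29; u1+u2 = 1241/29 + 1891/29 = 108, on the frontier.)

1241/29


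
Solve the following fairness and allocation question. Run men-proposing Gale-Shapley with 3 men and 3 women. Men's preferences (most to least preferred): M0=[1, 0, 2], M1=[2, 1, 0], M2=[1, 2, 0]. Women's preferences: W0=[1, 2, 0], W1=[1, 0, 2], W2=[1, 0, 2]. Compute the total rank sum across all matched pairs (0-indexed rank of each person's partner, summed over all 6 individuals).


Step 1: Run Gale-Shapley (men propose, women hold best offer):
  M0 proposes to W1; she accepts
  M1 proposes to W2; she accepts
  M2 proposes to W1; rejected
  M2 proposes to W2; rejected
  M2 proposes to W0; she accepts
Step 2: Final matching: W0-M2, W1-M0, W2-M1
Step 3: 0-indexed ranks (man's rank of his match, then woman's): 2 + 1 + 0 + 1 + 0 + 0
Step 4: Total rank sum = 4

4
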